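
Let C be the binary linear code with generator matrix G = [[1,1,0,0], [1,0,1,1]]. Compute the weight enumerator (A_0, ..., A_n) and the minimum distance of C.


Weight distribution: A_0 = 1, A_2 = 1, A_3 = 2. Minimum distance d = 2.

Enumerate all 2^2 = 4 messages m ∈ F_2^2.
For each, compute codeword c = mG in F_2^4, then tally its weight.
  m = 00 → c = 0000, weight = 0.
  m = 10 → c = 1100, weight = 2.
  m = 01 → c = 1011, weight = 3.
  m = 11 → c = 0111, weight = 3.
Tally weights:
  weight 0: 1 codewords.
  weight 2: 1 codewords.
  weight 3: 2 codewords.
Minimum distance d = smallest w > 0 with A_w > 0 = 2.
Sanity: Σ A_w = 4 = 2^2 = 4 ✓.


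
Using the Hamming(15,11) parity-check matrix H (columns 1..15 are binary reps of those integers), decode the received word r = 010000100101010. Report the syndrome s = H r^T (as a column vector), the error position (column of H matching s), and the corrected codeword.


s = (1, 1, 0, 1)^T, error position = 13, corrected codeword c = 010000100101110

Compute s = H r^T mod 2 one row at a time:
  s_1 = 0 + 0 + 1 + 0 + 1 + 0 + 1 + 0 = 3 ≡ 1 (mod 2).
  s_2 = 0 + 0 + 0 + 1 + 1 + 0 + 1 + 0 = 3 ≡ 1 (mod 2).
  s_3 = 1 + 0 + 0 + 1 + 1 + 0 + 1 + 0 = 4 ≡ 0 (mod 2).
  s_4 = 0 + 0 + 0 + 1 + 0 + 0 + 0 + 0 = 1 ≡ 1 (mod 2).
s = (1, 1, 0, 1)^T — this equals column 13 of H (binary 1101), so error is at position 13.
Correct: flip bit 13 of r = 010000100101010 to get c = 010000100101110.


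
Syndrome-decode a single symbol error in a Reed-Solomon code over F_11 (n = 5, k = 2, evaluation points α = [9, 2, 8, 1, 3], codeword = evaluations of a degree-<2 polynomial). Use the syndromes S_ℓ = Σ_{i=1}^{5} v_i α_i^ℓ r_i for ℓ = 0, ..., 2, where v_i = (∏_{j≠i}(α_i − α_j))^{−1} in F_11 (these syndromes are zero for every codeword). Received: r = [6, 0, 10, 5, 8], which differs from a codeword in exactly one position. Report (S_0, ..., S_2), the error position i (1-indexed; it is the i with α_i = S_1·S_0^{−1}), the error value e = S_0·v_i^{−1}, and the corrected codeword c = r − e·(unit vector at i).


S = (5, 10, 9), error at position 2, error magnitude e = 10, c = [6, 1, 10, 5, 8].

Step 1: column multipliers v_i = (∏_{j≠i}(α_i − α_j))^{−1} mod 11.
  i = 1 (α = 9): (9−2)(9−8)(9−1)(9−3) = 7·1·8·6 = 336 ≡ 6, so v_1 = 6^{−1} = 2 (mod 11).
  i = 2 (α = 2): (2−9)(2−8)(2−1)(2−3) = (−7)·(−6)·1·(−1) = −42 ≡ 2, so v_2 = 2^{−1} = 6 (mod 11).
  i = 3 (α = 8): (8−9)(8−2)(8−1)(8−3) = (−1)·6·7·5 = −210 ≡ 10, so v_3 = 10^{−1} = 10 (mod 11).
  i = 4 (α = 1): (1−9)(1−2)(1−8)(1−3) = (−8)·(−1)·(−7)·(−2) = 112 ≡ 2, so v_4 = 2^{−1} = 6 (mod 11).
  i = 5 (α = 3): (3−9)(3−2)(3−8)(3−1) = (−6)·1·(−5)·2 = 60 ≡ 5, so v_5 = 5^{−1} = 9 (mod 11).
  v = [2, 6, 10, 6, 9].
Step 2: syndromes of r = [6, 0, 10, 5, 8] (all sums mod 11).
  S_0 = Σ v_i r_i = 2·6 + 6·0 + 10·10 + 6·5 + 9·8 = 214 ≡ 5.
  S_1 = Σ v_i α_i r_i = 2·9·6 + 6·2·0 + 10·8·10 + 6·1·5 + 9·3·8 = 1154 ≡ 10.
  α_i^2 mod 11 = [4, 4, 9, 1, 9].
  S_2 = Σ v_i α_i^2 r_i = 2·4·6 + 6·4·0 + 10·9·10 + 6·1·5 + 9·9·8 = 1626 ≡ 9.
  S = (5, 10, 9) ≠ 0, so r is not a codeword (an error is present).
Step 3: locate the error. For a single error e at position i, S_ℓ = v_i·e·α_i^ℓ, so α_err = S_1/S_0.
  S_0^{−1} = 5^{−1} = 9 (mod 11), so α_err = 10·9 = 90 ≡ 2 = α_2. Error position i = 2.
  Consistency check: S_2/S_1 = 9·10 = 90 ≡ 2 = α_err ✓ (single-error assumption holds).
Step 4: error magnitude e = S_0/v_2 = S_0·∏_{j≠2}(α_2 − α_j) = 5·2 = 10 ≡ 10 (mod 11).
Step 5: correct position 2: c_2 = r_2 − e = 0 − 10 ≡ 1 (mod 11). Hence c = [6, 1, 10, 5, 8].
  Check: interpolating c through the α_i gives m(x) = 9 + 7·x (degree < 2) with m(α_i) = c_i for every i, so c is indeed a codeword.


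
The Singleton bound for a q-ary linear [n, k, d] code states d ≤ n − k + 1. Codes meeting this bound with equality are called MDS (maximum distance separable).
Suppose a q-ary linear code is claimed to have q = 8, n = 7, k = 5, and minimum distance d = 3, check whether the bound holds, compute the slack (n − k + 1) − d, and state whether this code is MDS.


Singleton RHS = n − k + 1 = 3, slack = 0, bound satisfied, MDS.

Singleton bound: d ≤ n − k + 1.
Here n = 7, k = 5, so n − k + 1 = 3.
Given d = 3, check d ≤ 3: YES.
Slack = (n − k + 1) − d = 0.
The code is MDS (slack = 0).
Description: the claimed parameters are [7, 5, 3]_8; such a code would be MDS (meets Singleton bound).


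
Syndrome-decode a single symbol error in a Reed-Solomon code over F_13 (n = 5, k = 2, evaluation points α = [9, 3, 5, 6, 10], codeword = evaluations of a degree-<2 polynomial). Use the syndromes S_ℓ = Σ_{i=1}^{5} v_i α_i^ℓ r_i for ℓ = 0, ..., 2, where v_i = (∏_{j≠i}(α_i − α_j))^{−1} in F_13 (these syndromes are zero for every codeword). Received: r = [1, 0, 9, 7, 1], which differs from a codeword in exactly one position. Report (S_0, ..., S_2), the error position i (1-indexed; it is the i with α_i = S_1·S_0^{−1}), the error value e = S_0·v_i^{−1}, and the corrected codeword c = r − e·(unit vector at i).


S = (8, 2, 7), error at position 5, error magnitude e = 2, c = [1, 0, 9, 7, 12].

Step 1: column multipliers v_i = (∏_{j≠i}(α_i − α_j))^{−1} mod 13.
  i = 1 (α = 9): (9−3)(9−5)(9−6)(9−10) = 6·4·3·(−1) = −72 ≡ 6, so v_1 = 6^{−1} = 11 (mod 13).
  i = 2 (α = 3): (3−9)(3−5)(3−6)(3−10) = (−6)·(−2)·(−3)·(−7) = 252 ≡ 5, so v_2 = 5^{−1} = 8 (mod 13).
  i = 3 (α = 5): (5−9)(5−3)(5−6)(5−10) = (−4)·2·(−1)·(−5) = −40 ≡ 12, so v_3 = 12^{−1} = 12 (mod 13).
  i = 4 (α = 6): (6−9)(6−3)(6−5)(6−10) = (−3)·3·1·(−4) = 36 ≡ 10, so v_4 = 10^{−1} = 4 (mod 13).
  i = 5 (α = 10): (10−9)(10−3)(10−5)(10−6) = 1·7·5·4 = 140 ≡ 10, so v_5 = 10^{−1} = 4 (mod 13).
  v = [11, 8, 12, 4, 4].
Step 2: syndromes of r = [1, 0, 9, 7, 1] (all sums mod 13).
  S_0 = Σ v_i r_i = 11·1 + 8·0 + 12·9 + 4·7 + 4·1 = 151 ≡ 8.
  S_1 = Σ v_i α_i r_i = 11·9·1 + 8·3·0 + 12·5·9 + 4·6·7 + 4·10·1 = 847 ≡ 2.
  α_i^2 mod 13 = [3, 9, 12, 10, 9].
  S_2 = Σ v_i α_i^2 r_i = 11·3·1 + 8·9·0 + 12·12·9 + 4·10·7 + 4·9·1 = 1645 ≡ 7.
  S = (8, 2, 7) ≠ 0, so r is not a codeword (an error is present).
Step 3: locate the error. For a single error e at position i, S_ℓ = v_i·e·α_i^ℓ, so α_err = S_1/S_0.
  S_0^{−1} = 8^{−1} = 5 (mod 13), so α_err = 2·5 = 10 ≡ 10 = α_5. Error position i = 5.
  Consistency check: S_2/S_1 = 7·7 = 49 ≡ 10 = α_err ✓ (single-error assumption holds).
Step 4: error magnitude e = S_0/v_5 = S_0·∏_{j≠5}(α_5 − α_j) = 8·10 = 80 ≡ 2 (mod 13).
Step 5: correct position 5: c_5 = r_5 − e = 1 − 2 ≡ 12 (mod 13). Hence c = [1, 0, 9, 7, 12].
  Check: interpolating c through the α_i gives m(x) = 6 + 11·x (degree < 2) with m(α_i) = c_i for every i, so c is indeed a codeword.


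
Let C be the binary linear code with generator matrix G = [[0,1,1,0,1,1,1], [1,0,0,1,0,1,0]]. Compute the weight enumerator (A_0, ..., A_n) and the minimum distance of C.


Weight distribution: A_0 = 1, A_3 = 1, A_5 = 1, A_6 = 1. Minimum distance d = 3.

Enumerate all 2^2 = 4 messages m ∈ F_2^2.
For each, compute codeword c = mG in F_2^7, then tally its weight.
  m = 00 → c = 0000000, weight = 0.
  m = 10 → c = 0110111, weight = 5.
  m = 01 → c = 1001010, weight = 3.
  m = 11 → c = 1111101, weight = 6.
Tally weights:
  weight 0: 1 codewords.
  weight 3: 1 codewords.
  weight 5: 1 codewords.
  weight 6: 1 codewords.
Minimum distance d = smallest w > 0 with A_w > 0 = 3.
Sanity: Σ A_w = 4 = 2^2 = 4 ✓.


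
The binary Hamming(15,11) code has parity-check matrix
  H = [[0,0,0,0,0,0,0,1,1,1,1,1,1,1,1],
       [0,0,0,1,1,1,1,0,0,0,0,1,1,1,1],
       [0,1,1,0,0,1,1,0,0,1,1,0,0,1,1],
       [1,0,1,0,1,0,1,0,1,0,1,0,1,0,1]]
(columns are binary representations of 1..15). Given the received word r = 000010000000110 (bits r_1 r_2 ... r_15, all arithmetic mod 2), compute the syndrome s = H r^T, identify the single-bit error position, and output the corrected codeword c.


s = (0, 1, 1, 0)^T, error position = 6, corrected codeword c = 000011000000110

Compute s = H r^T mod 2 one row at a time:
  s_1 = 0 + 0 + 0 + 0 + 0 + 1 + 1 + 0 = 2 ≡ 0 (mod 2).
  s_2 = 0 + 1 + 0 + 0 + 0 + 1 + 1 + 0 = 3 ≡ 1 (mod 2).
  s_3 = 0 + 0 + 0 + 0 + 0 + 0 + 1 + 0 = 1 ≡ 1 (mod 2).
  s_4 = 0 + 0 + 1 + 0 + 0 + 0 + 1 + 0 = 2 ≡ 0 (mod 2).
s = (0, 1, 1, 0)^T — this equals column 6 of H (binary 0110), so error is at position 6.
Correct: flip bit 6 of r = 000010000000110 to get c = 000011000000110.


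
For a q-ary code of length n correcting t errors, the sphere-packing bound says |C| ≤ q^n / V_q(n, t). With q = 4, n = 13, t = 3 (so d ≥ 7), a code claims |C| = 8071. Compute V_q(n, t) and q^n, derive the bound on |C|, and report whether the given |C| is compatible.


V_q(n, t) = 8464, q^n = 67108864, Hamming bound = 7928, |C| = 8071 > bound (violated).

Step 1: Compute V_q(n, t) = Σ_{j=0}^3 C(n, j) (q−1)^j.
  j = 0: C(13,0)·(3)^0 = 1·1 = 1.
  j = 1: C(13,1)·(3)^1 = 13·3 = 39.
  j = 2: C(13,2)·(3)^2 = 78·9 = 702.
  j = 3: C(13,3)·(3)^3 = 286·27 = 7722.
  V_q(n, t) = 1 + 39 + 702 + 7722 = 8464.
Step 2: q^n = 4^13 = 67108864.
Step 3: Hamming bound ⌊q^n / V_q(n,t)⌋ = ⌊67108864/8464⌋ = 7928.
Step 4: Compare |C| = 8071 to 7928: violated.
The claimed |C| lies above the Hamming bound, so no 4-ary code of length 13 with d ≥ 7 can have 8071 codewords.


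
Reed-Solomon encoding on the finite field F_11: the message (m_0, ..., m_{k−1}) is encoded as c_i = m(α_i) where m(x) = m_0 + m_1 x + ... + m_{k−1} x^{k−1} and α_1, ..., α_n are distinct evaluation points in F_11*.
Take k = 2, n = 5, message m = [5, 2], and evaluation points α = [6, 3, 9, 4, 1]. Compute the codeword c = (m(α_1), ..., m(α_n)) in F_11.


c = [6, 0, 1, 2, 7]

Message polynomial: m(x) = 5 + 2·x (mod 11).
For each evaluation point α_i, compute m(α_i) mod 11:
  α_1 = 6: Horner steps 2 → 6, so m(6) = 6.
  α_2 = 3: Horner steps 2 → 0, so m(3) = 0.
  α_3 = 9: Horner steps 2 → 1, so m(9) = 1.
  α_4 = 4: Horner steps 2 → 2, so m(4) = 2.
  α_5 = 1: Horner steps 2 → 7, so m(1) = 7.
Codeword c = [6, 0, 1, 2, 7] ∈ F_11^5.


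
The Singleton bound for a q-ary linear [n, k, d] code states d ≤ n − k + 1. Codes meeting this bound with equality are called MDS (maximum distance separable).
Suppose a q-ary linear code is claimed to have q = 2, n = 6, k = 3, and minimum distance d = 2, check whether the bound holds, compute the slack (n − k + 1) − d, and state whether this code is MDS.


Singleton RHS = n − k + 1 = 4, slack = 2, bound satisfied, not MDS.

Singleton bound: d ≤ n − k + 1.
Here n = 6, k = 3, so n − k + 1 = 4.
Given d = 2, check d ≤ 4: YES.
Slack = (n − k + 1) − d = 2.
The code is NOT MDS (slack = 2 > 0).
Description: the claimed parameters are [6, 3, 2]_2; such a code would be non-MDS.


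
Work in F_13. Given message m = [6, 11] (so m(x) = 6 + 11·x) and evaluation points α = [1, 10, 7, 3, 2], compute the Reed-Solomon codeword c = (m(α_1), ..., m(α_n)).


c = [4, 12, 5, 0, 2]

Message polynomial: m(x) = 6 + 11·x (mod 13).
For each evaluation point α_i, compute m(α_i) mod 13:
  α_1 = 1: Horner steps 11 → 4, so m(1) = 4.
  α_2 = 10: Horner steps 11 → 12, so m(10) = 12.
  α_3 = 7: Horner steps 11 → 5, so m(7) = 5.
  α_4 = 3: Horner steps 11 → 0, so m(3) = 0.
  α_5 = 2: Horner steps 11 → 2, so m(2) = 2.
Codeword c = [4, 12, 5, 0, 2] ∈ F_13^5.


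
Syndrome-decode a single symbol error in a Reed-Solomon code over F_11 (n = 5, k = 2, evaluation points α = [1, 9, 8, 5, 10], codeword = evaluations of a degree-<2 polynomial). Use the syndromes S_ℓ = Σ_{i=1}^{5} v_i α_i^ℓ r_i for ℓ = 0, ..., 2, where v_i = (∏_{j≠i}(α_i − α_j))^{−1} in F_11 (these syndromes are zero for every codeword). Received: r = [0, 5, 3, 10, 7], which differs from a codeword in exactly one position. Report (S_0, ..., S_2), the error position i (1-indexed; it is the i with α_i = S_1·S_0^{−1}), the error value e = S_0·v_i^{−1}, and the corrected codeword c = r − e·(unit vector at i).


S = (1, 5, 3), error at position 4, error magnitude e = 2, c = [0, 5, 3, 8, 7].

Step 1: column multipliers v_i = (∏_{j≠i}(α_i − α_j))^{−1} mod 11.
  i = 1 (α = 1): (1−9)(1−8)(1−5)(1−10) = (−8)·(−7)·(−4)·(−9) = 2016 ≡ 3, so v_1 = 3^{−1} = 4 (mod 11).
  i = 2 (α = 9): (9−1)(9−8)(9−5)(9−10) = 8·1·4·(−1) = −32 ≡ 1, so v_2 = 1^{−1} = 1 (mod 11).
  i = 3 (α = 8): (8−1)(8−9)(8−5)(8−10) = 7·(−1)·3·(−2) = 42 ≡ 9, so v_3 = 9^{−1} = 5 (mod 11).
  i = 4 (α = 5): (5−1)(5−9)(5−8)(5−10) = 4·(−4)·(−3)·(−5) = −240 ≡ 2, so v_4 = 2^{−1} = 6 (mod 11).
  i = 5 (α = 10): (10−1)(10−9)(10−8)(10−5) = 9·1·2·5 = 90 ≡ 2, so v_5 = 2^{−1} = 6 (mod 11).
  v = [4, 1, 5, 6, 6].
Step 2: syndromes of r = [0, 5, 3, 10, 7] (all sums mod 11).
  S_0 = Σ v_i r_i = 4·0 + 1·5 + 5·3 + 6·10 + 6·7 = 122 ≡ 1.
  S_1 = Σ v_i α_i r_i = 4·1·0 + 1·9·5 + 5·8·3 + 6·5·10 + 6·10·7 = 885 ≡ 5.
  α_i^2 mod 11 = [1, 4, 9, 3, 1].
  S_2 = Σ v_i α_i^2 r_i = 4·1·0 + 1·4·5 + 5·9·3 + 6·3·10 + 6·1·7 = 377 ≡ 3.
  S = (1, 5, 3) ≠ 0, so r is not a codeword (an error is present).
Step 3: locate the error. For a single error e at position i, S_ℓ = v_i·e·α_i^ℓ, so α_err = S_1/S_0.
  S_0^{−1} = 1^{−1} = 1 (mod 11), so α_err = 5·1 = 5 ≡ 5 = α_4. Error position i = 4.
  Consistency check: S_2/S_1 = 3·9 = 27 ≡ 5 = α_err ✓ (single-error assumption holds).
Step 4: error magnitude e = S_0/v_4 = S_0·∏_{j≠4}(α_4 − α_j) = 1·2 = 2 ≡ 2 (mod 11).
Step 5: correct position 4: c_4 = r_4 − e = 10 − 2 ≡ 8 (mod 11). Hence c = [0, 5, 3, 8, 7].
  Check: interpolating c through the α_i gives m(x) = 9 + 2·x (degree < 2) with m(α_i) = c_i for every i, so c is indeed a codeword.


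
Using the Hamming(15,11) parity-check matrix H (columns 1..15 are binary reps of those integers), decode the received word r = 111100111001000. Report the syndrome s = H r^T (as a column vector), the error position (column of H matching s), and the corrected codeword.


s = (1, 1, 1, 0)^T, error position = 14, corrected codeword c = 111100111001010

Compute s = H r^T mod 2 one row at a time:
  s_1 = 1 + 1 + 0 + 0 + 1 + 0 + 0 + 0 = 3 ≡ 1 (mod 2).
  s_2 = 1 + 0 + 0 + 1 + 1 + 0 + 0 + 0 = 3 ≡ 1 (mod 2).
  s_3 = 1 + 1 + 0 + 1 + 0 + 0 + 0 + 0 = 3 ≡ 1 (mod 2).
  s_4 = 1 + 1 + 0 + 1 + 1 + 0 + 0 + 0 = 4 ≡ 0 (mod 2).
s = (1, 1, 1, 0)^T — this equals column 14 of H (binary 1110), so error is at position 14.
Correct: flip bit 14 of r = 111100111001000 to get c = 111100111001010.


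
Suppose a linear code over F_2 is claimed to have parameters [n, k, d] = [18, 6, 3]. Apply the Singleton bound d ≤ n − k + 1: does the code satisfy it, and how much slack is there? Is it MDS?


Singleton RHS = n − k + 1 = 13, slack = 10, bound satisfied, not MDS.

Singleton bound: d ≤ n − k + 1.
Here n = 18, k = 6, so n − k + 1 = 13.
Given d = 3, check d ≤ 13: YES.
Slack = (n − k + 1) − d = 10.
The code is NOT MDS (slack = 10 > 0).
Description: the claimed parameters are [18, 6, 3]_2; such a code would be non-MDS.


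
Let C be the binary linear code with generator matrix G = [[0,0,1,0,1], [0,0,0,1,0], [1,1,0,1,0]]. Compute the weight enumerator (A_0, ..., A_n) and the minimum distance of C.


Weight distribution: A_0 = 1, A_1 = 1, A_2 = 2, A_3 = 2, A_4 = 1, A_5 = 1. Minimum distance d = 1.

Enumerate all 2^3 = 8 messages m ∈ F_2^3.
For each, compute codeword c = mG in F_2^5, then tally its weight.
  m = 000 → c = 00000, weight = 0.
  m = 100 → c = 00101, weight = 2.
  m = 010 → c = 00010, weight = 1.
  m = 110 → c = 00111, weight = 3.
  m = 001 → c = 11010, weight = 3.
  m = 101 → c = 11111, weight = 5.
  m = 011 → c = 11000, weight = 2.
  m = 111 → c = 11101, weight = 4.
Tally weights:
  weight 0: 1 codewords.
  weight 1: 1 codewords.
  weight 2: 2 codewords.
  weight 3: 2 codewords.
  weight 4: 1 codewords.
  weight 5: 1 codewords.
Minimum distance d = smallest w > 0 with A_w > 0 = 1.
Sanity: Σ A_w = 8 = 2^3 = 8 ✓.


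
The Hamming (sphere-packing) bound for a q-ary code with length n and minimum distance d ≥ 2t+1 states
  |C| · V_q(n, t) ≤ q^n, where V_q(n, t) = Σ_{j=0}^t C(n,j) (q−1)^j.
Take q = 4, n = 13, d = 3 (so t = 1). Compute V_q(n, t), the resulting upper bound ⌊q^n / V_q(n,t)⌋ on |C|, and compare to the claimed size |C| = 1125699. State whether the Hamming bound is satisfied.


V_q(n, t) = 40, q^n = 67108864, Hamming bound = 1677721, |C| = 1125699 ≤ bound (satisfied).

Step 1: Compute V_q(n, t) = Σ_{j=0}^1 C(n, j) (q−1)^j.
  j = 0: C(13,0)·(3)^0 = 1·1 = 1.
  j = 1: C(13,1)·(3)^1 = 13·3 = 39.
  V_q(n, t) = 1 + 39 = 40.
Step 2: q^n = 4^13 = 67108864.
Step 3: Hamming bound ⌊q^n / V_q(n,t)⌋ = ⌊67108864/40⌋ = 1677721.
Step 4: Compare |C| = 1125699 to 1677721: satisfied.
The claimed |C| lies below the Hamming bound.


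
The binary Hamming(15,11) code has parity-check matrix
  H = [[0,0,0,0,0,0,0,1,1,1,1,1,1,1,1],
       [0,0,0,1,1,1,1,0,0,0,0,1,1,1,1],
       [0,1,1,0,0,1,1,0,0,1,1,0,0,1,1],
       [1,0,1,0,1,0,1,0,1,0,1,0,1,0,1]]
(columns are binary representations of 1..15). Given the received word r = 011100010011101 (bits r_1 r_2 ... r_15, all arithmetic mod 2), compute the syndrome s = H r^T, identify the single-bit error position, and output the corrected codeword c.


s = (1, 0, 0, 0)^T, error position = 8, corrected codeword c = 011100000011101

Compute s = H r^T mod 2 one row at a time:
  s_1 = 1 + 0 + 0 + 1 + 1 + 1 + 0 + 1 = 5 ≡ 1 (mod 2).
  s_2 = 1 + 0 + 0 + 0 + 1 + 1 + 0 + 1 = 4 ≡ 0 (mod 2).
  s_3 = 1 + 1 + 0 + 0 + 0 + 1 + 0 + 1 = 4 ≡ 0 (mod 2).
  s_4 = 0 + 1 + 0 + 0 + 0 + 1 + 1 + 1 = 4 ≡ 0 (mod 2).
s = (1, 0, 0, 0)^T — this equals column 8 of H (binary 1000), so error is at position 8.
Correct: flip bit 8 of r = 011100010011101 to get c = 011100000011101.


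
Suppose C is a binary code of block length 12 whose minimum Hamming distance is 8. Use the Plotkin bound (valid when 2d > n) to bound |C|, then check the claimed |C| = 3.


Plotkin bound M ≤ 4; given |C| = 3 ≤ bound (satisfied).

Check applicability: 2d = 16, n = 12.
2d − n = 4 > 0, so Plotkin applies.
Compute d/(2d−n) = 8/4 ≈ 2.0000.
⌊d/(2d−n)⌋ = 2.
Plotkin bound: M ≤ 2·2 = 4.
Given |C| = 3, check: satisfied.
This |C| is below the Plotkin bound.


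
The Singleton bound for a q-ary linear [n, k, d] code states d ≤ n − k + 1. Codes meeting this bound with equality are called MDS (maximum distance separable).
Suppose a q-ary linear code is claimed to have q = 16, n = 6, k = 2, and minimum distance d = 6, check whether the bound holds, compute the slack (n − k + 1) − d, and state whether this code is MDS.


Singleton RHS = n − k + 1 = 5, slack = -1, bound violated (no such code; not MDS).

Singleton bound: d ≤ n − k + 1.
Here n = 6, k = 2, so n − k + 1 = 5.
Given d = 6, check d ≤ 5: NO.
Slack = (n − k + 1) − d = -1.
The slack is negative: d = 6 exceeds n − k + 1 = 5 by 1, so the Singleton bound is violated and no linear [6, 2, 6]_16 code can exist. In particular it is not MDS (MDS requires d = n − k + 1 exactly).
Description: the claimed parameters are [6, 2, 6]_16; such a code would be impossible (violates the Singleton bound).


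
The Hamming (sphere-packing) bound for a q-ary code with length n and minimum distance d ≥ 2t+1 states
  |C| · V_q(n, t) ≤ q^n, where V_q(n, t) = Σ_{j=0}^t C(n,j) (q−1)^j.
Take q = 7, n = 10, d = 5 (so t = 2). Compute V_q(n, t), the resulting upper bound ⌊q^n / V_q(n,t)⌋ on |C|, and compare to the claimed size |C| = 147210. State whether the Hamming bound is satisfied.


V_q(n, t) = 1681, q^n = 282475249, Hamming bound = 168040, |C| = 147210 ≤ bound (satisfied).

Step 1: Compute V_q(n, t) = Σ_{j=0}^2 C(n, j) (q−1)^j.
  j = 0: C(10,0)·(6)^0 = 1·1 = 1.
  j = 1: C(10,1)·(6)^1 = 10·6 = 60.
  j = 2: C(10,2)·(6)^2 = 45·36 = 1620.
  V_q(n, t) = 1 + 60 + 1620 = 1681.
Step 2: q^n = 7^10 = 282475249.
Step 3: Hamming bound ⌊q^n / V_q(n,t)⌋ = ⌊282475249/1681⌋ = 168040.
Step 4: Compare |C| = 147210 to 168040: satisfied.
The claimed |C| lies below the Hamming bound.


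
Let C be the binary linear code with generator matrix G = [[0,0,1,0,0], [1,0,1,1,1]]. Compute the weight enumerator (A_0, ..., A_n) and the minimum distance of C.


Weight distribution: A_0 = 1, A_1 = 1, A_3 = 1, A_4 = 1. Minimum distance d = 1.

Enumerate all 2^2 = 4 messages m ∈ F_2^2.
For each, compute codeword c = mG in F_2^5, then tally its weight.
  m = 00 → c = 00000, weight = 0.
  m = 10 → c = 00100, weight = 1.
  m = 01 → c = 10111, weight = 4.
  m = 11 → c = 10011, weight = 3.
Tally weights:
  weight 0: 1 codewords.
  weight 1: 1 codewords.
  weight 3: 1 codewords.
  weight 4: 1 codewords.
Minimum distance d = smallest w > 0 with A_w > 0 = 1.
Sanity: Σ A_w = 4 = 2^2 = 4 ✓.


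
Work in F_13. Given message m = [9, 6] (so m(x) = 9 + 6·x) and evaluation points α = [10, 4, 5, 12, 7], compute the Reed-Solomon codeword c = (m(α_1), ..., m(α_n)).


c = [4, 7, 0, 3, 12]

Message polynomial: m(x) = 9 + 6·x (mod 13).
For each evaluation point α_i, compute m(α_i) mod 13:
  α_1 = 10: Horner steps 6 → 4, so m(10) = 4.
  α_2 = 4: Horner steps 6 → 7, so m(4) = 7.
  α_3 = 5: Horner steps 6 → 0, so m(5) = 0.
  α_4 = 12: Horner steps 6 → 3, so m(12) = 3.
  α_5 = 7: Horner steps 6 → 12, so m(7) = 12.
Codeword c = [4, 7, 0, 3, 12] ∈ F_13^5.


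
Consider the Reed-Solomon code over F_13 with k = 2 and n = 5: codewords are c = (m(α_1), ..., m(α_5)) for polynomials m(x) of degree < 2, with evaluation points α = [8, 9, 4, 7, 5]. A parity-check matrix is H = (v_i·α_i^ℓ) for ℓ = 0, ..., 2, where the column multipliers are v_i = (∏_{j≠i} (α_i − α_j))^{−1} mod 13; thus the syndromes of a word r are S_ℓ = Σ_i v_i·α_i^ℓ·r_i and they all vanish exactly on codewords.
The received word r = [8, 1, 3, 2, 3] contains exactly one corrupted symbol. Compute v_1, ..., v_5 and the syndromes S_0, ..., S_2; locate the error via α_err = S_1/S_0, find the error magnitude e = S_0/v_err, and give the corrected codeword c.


S = (4, 3, 12), error at position 3, error magnitude e = 6, c = [8, 1, 10, 2, 3].

Step 1: column multipliers v_i = (∏_{j≠i}(α_i − α_j))^{−1} mod 13.
  i = 1 (α = 8): (8−9)(8−4)(8−7)(8−5) = (−1)·4·1·3 = −12 ≡ 1, so v_1 = 1^{−1} = 1 (mod 13).
  i = 2 (α = 9): (9−8)(9−4)(9−7)(9−5) = 1·5·2·4 = 40 ≡ 1, so v_2 = 1^{−1} = 1 (mod 13).
  i = 3 (α = 4): (4−8)(4−9)(4−7)(4−5) = (−4)·(−5)·(−3)·(−1) = 60 ≡ 8, so v_3 = 8^{−1} = 5 (mod 13).
  i = 4 (α = 7): (7−8)(7−9)(7−4)(7−5) = (−1)·(−2)·3·2 = 12 ≡ 12, so v_4 = 12^{−1} = 12 (mod 13).
  i = 5 (α = 5): (5−8)(5−9)(5−4)(5−7) = (−3)·(−4)·1·(−2) = −24 ≡ 2, so v_5 = 2^{−1} = 7 (mod 13).
  v = [1, 1, 5, 12, 7].
Step 2: syndromes of r = [8, 1, 3, 2, 3] (all sums mod 13).
  S_0 = Σ v_i r_i = 1·8 + 1·1 + 5·3 + 12·2 + 7·3 = 69 ≡ 4.
  S_1 = Σ v_i α_i r_i = 1·8·8 + 1·9·1 + 5·4·3 + 12·7·2 + 7·5·3 = 406 ≡ 3.
  α_i^2 mod 13 = [12, 3, 3, 10, 12].
  S_2 = Σ v_i α_i^2 r_i = 1·12·8 + 1·3·1 + 5·3·3 + 12·10·2 + 7·12·3 = 636 ≡ 12.
  S = (4, 3, 12) ≠ 0, so r is not a codeword (an error is present).
Step 3: locate the error. For a single error e at position i, S_ℓ = v_i·e·α_i^ℓ, so α_err = S_1/S_0.
  S_0^{−1} = 4^{−1} = 10 (mod 13), so α_err = 3·10 = 30 ≡ 4 = α_3. Error position i = 3.
  Consistency check: S_2/S_1 = 12·9 = 108 ≡ 4 = α_err ✓ (single-error assumption holds).
Step 4: error magnitude e = S_0/v_3 = S_0·∏_{j≠3}(α_3 − α_j) = 4·8 = 32 ≡ 6 (mod 13).
Step 5: correct position 3: c_3 = r_3 − e = 3 − 6 ≡ 10 (mod 13). Hence c = [8, 1, 10, 2, 3].
  Check: interpolating c through the α_i gives m(x) = 12 + 6·x (degree < 2) with m(α_i) = c_i for every i, so c is indeed a codeword.


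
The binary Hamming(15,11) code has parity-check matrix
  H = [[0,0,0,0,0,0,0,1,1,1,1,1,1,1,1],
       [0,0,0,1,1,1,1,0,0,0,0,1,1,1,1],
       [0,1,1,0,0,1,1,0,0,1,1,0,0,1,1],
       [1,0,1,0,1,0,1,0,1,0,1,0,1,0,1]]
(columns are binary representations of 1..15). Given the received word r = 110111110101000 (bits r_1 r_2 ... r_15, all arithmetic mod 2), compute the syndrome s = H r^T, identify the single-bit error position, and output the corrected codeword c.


s = (1, 1, 0, 1)^T, error position = 13, corrected codeword c = 110111110101100

Compute s = H r^T mod 2 one row at a time:
  s_1 = 1 + 0 + 1 + 0 + 1 + 0 + 0 + 0 = 3 ≡ 1 (mod 2).
  s_2 = 1 + 1 + 1 + 1 + 1 + 0 + 0 + 0 = 5 ≡ 1 (mod 2).
  s_3 = 1 + 0 + 1 + 1 + 1 + 0 + 0 + 0 = 4 ≡ 0 (mod 2).
  s_4 = 1 + 0 + 1 + 1 + 0 + 0 + 0 + 0 = 3 ≡ 1 (mod 2).
s = (1, 1, 0, 1)^T — this equals column 13 of H (binary 1101), so error is at position 13.
Correct: flip bit 13 of r = 110111110101000 to get c = 110111110101100.


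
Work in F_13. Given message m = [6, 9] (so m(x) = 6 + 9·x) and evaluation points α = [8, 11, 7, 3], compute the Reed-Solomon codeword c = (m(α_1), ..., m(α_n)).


c = [0, 1, 4, 7]

Message polynomial: m(x) = 6 + 9·x (mod 13).
For each evaluation point α_i, compute m(α_i) mod 13:
  α_1 = 8: Horner steps 9 → 0, so m(8) = 0.
  α_2 = 11: Horner steps 9 → 1, so m(11) = 1.
  α_3 = 7: Horner steps 9 → 4, so m(7) = 4.
  α_4 = 3: Horner steps 9 → 7, so m(3) = 7.
Codeword c = [0, 1, 4, 7] ∈ F_13^4.


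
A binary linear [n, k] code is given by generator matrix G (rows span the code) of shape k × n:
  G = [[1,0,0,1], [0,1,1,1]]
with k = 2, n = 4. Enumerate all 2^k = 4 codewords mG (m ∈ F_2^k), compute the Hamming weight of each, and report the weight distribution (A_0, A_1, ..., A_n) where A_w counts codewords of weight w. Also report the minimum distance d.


Weight distribution: A_0 = 1, A_2 = 1, A_3 = 2. Minimum distance d = 2.

Enumerate all 2^2 = 4 messages m ∈ F_2^2.
For each, compute codeword c = mG in F_2^4, then tally its weight.
  m = 00 → c = 0000, weight = 0.
  m = 10 → c = 1001, weight = 2.
  m = 01 → c = 0111, weight = 3.
  m = 11 → c = 1110, weight = 3.
Tally weights:
  weight 0: 1 codewords.
  weight 2: 1 codewords.
  weight 3: 2 codewords.
Minimum distance d = smallest w > 0 with A_w > 0 = 2.
Sanity: Σ A_w = 4 = 2^2 = 4 ✓.


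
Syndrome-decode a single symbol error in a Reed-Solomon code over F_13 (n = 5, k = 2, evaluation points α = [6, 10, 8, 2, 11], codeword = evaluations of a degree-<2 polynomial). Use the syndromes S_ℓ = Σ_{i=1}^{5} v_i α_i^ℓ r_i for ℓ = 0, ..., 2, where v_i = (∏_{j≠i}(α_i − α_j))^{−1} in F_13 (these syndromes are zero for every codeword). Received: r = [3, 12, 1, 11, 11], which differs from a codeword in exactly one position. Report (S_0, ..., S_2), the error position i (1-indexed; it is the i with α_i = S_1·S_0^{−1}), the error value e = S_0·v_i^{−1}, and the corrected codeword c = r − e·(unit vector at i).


S = (9, 5, 10), error at position 4, error magnitude e = 4, c = [3, 12, 1, 7, 11].

Step 1: column multipliers v_i = (∏_{j≠i}(α_i − α_j))^{−1} mod 13.
  i = 1 (α = 6): (6−10)(6−8)(6−2)(6−11) = (−4)·(−2)·4·(−5) = −160 ≡ 9, so v_1 = 9^{−1} = 3 (mod 13).
  i = 2 (α = 10): (10−6)(10−8)(10−2)(10−11) = 4·2·8·(−1) = −64 ≡ 1, so v_2 = 1^{−1} = 1 (mod 13).
  i = 3 (α = 8): (8−6)(8−10)(8−2)(8−11) = 2·(−2)·6·(−3) = 72 ≡ 7, so v_3 = 7^{−1} = 2 (mod 13).
  i = 4 (α = 2): (2−6)(2−10)(2−8)(2−11) = (−4)·(−8)·(−6)·(−9) = 1728 ≡ 12, so v_4 = 12^{−1} = 12 (mod 13).
  i = 5 (α = 11): (11−6)(11−10)(11−8)(11−2) = 5·1·3·9 = 135 ≡ 5, so v_5 = 5^{−1} = 8 (mod 13).
  v = [3, 1, 2, 12, 8].
Step 2: syndromes of r = [3, 12, 1, 11, 11] (all sums mod 13).
  S_0 = Σ v_i r_i = 3·3 + 1·12 + 2·1 + 12·11 + 8·11 = 243 ≡ 9.
  S_1 = Σ v_i α_i r_i = 3·6·3 + 1·10·12 + 2·8·1 + 12·2·11 + 8·11·11 = 1422 ≡ 5.
  α_i^2 mod 13 = [10, 9, 12, 4, 4].
  S_2 = Σ v_i α_i^2 r_i = 3·10·3 + 1·9·12 + 2·12·1 + 12·4·11 + 8·4·11 = 1102 ≡ 10.
  S = (9, 5, 10) ≠ 0, so r is not a codeword (an error is present).
Step 3: locate the error. For a single error e at position i, S_ℓ = v_i·e·α_i^ℓ, so α_err = S_1/S_0.
  S_0^{−1} = 9^{−1} = 3 (mod 13), so α_err = 5·3 = 15 ≡ 2 = α_4. Error position i = 4.
  Consistency check: S_2/S_1 = 10·8 = 80 ≡ 2 = α_err ✓ (single-error assumption holds).
Step 4: error magnitude e = S_0/v_4 = S_0·∏_{j≠4}(α_4 − α_j) = 9·12 = 108 ≡ 4 (mod 13).
Step 5: correct position 4: c_4 = r_4 − e = 11 − 4 ≡ 7 (mod 13). Hence c = [3, 12, 1, 7, 11].
  Check: interpolating c through the α_i gives m(x) = 9 + 12·x (degree < 2) with m(α_i) = c_i for every i, so c is indeed a codeword.


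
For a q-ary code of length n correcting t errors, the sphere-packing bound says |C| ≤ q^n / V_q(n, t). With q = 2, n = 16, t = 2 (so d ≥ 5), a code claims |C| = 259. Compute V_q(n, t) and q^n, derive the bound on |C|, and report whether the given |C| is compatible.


V_q(n, t) = 137, q^n = 65536, Hamming bound = 478, |C| = 259 ≤ bound (satisfied).

Step 1: Compute V_q(n, t) = Σ_{j=0}^2 C(n, j) (q−1)^j.
  j = 0: C(16,0)·(1)^0 = 1·1 = 1.
  j = 1: C(16,1)·(1)^1 = 16·1 = 16.
  j = 2: C(16,2)·(1)^2 = 120·1 = 120.
  V_q(n, t) = 1 + 16 + 120 = 137.
Step 2: q^n = 2^16 = 65536.
Step 3: Hamming bound ⌊q^n / V_q(n,t)⌋ = ⌊65536/137⌋ = 478.
Step 4: Compare |C| = 259 to 478: satisfied.
The claimed |C| lies below the Hamming bound.


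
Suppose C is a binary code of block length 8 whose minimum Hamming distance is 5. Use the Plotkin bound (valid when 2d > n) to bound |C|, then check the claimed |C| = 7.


Plotkin bound M ≤ 4; given |C| = 7 > bound (violated).

Check applicability: 2d = 10, n = 8.
2d − n = 2 > 0, so Plotkin applies.
Compute d/(2d−n) = 5/2 ≈ 2.5000.
⌊d/(2d−n)⌋ = 2.
Plotkin bound: M ≤ 2·2 = 4.
Given |C| = 7, check: VIOLATED.
This |C| is above the Plotkin bound, so no binary code with n = 8, d = 5 and 7 codewords exists.


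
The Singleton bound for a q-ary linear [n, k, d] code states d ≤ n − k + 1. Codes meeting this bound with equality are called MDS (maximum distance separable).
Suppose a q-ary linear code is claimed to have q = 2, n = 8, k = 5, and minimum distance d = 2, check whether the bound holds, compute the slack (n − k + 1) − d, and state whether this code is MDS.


Singleton RHS = n − k + 1 = 4, slack = 2, bound satisfied, not MDS.

Singleton bound: d ≤ n − k + 1.
Here n = 8, k = 5, so n − k + 1 = 4.
Given d = 2, check d ≤ 4: YES.
Slack = (n − k + 1) − d = 2.
The code is NOT MDS (slack = 2 > 0).
Description: the claimed parameters are [8, 5, 2]_2; such a code would be non-MDS.


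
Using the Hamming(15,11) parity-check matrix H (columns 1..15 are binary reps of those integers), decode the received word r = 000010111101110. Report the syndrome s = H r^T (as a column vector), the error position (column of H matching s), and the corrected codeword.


s = (0, 1, 1, 0)^T, error position = 6, corrected codeword c = 000011111101110

Compute s = H r^T mod 2 one row at a time:
  s_1 = 1 + 1 + 1 + 0 + 1 + 1 + 1 + 0 = 6 ≡ 0 (mod 2).
  s_2 = 0 + 1 + 0 + 1 + 1 + 1 + 1 + 0 = 5 ≡ 1 (mod 2).
  s_3 = 0 + 0 + 0 + 1 + 1 + 0 + 1 + 0 = 3 ≡ 1 (mod 2).
  s_4 = 0 + 0 + 1 + 1 + 1 + 0 + 1 + 0 = 4 ≡ 0 (mod 2).
s = (0, 1, 1, 0)^T — this equals column 6 of H (binary 0110), so error is at position 6.
Correct: flip bit 6 of r = 000010111101110 to get c = 000011111101110.


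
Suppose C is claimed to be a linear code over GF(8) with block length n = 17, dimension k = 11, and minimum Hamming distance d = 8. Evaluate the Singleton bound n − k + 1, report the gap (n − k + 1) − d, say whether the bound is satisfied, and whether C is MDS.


Singleton RHS = n − k + 1 = 7, slack = -1, bound violated (no such code; not MDS).

Singleton bound: d ≤ n − k + 1.
Here n = 17, k = 11, so n − k + 1 = 7.
Given d = 8, check d ≤ 7: NO.
Slack = (n − k + 1) − d = -1.
The slack is negative: d = 8 exceeds n − k + 1 = 7 by 1, so the Singleton bound is violated and no linear [17, 11, 8]_8 code can exist. In particular it is not MDS (MDS requires d = n − k + 1 exactly).
Description: the claimed parameters are [17, 11, 8]_8; such a code would be impossible (violates the Singleton bound).


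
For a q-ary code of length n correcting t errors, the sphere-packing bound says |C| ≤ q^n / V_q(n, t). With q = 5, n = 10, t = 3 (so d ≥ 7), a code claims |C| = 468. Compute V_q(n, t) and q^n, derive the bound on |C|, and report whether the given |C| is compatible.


V_q(n, t) = 8441, q^n = 9765625, Hamming bound = 1156, |C| = 468 ≤ bound (satisfied).

Step 1: Compute V_q(n, t) = Σ_{j=0}^3 C(n, j) (q−1)^j.
  j = 0: C(10,0)·(4)^0 = 1·1 = 1.
  j = 1: C(10,1)·(4)^1 = 10·4 = 40.
  j = 2: C(10,2)·(4)^2 = 45·16 = 720.
  j = 3: C(10,3)·(4)^3 = 120·64 = 7680.
  V_q(n, t) = 1 + 40 + 720 + 7680 = 8441.
Step 2: q^n = 5^10 = 9765625.
Step 3: Hamming bound ⌊q^n / V_q(n,t)⌋ = ⌊9765625/8441⌋ = 1156.
Step 4: Compare |C| = 468 to 1156: satisfied.
The claimed |C| lies below the Hamming bound.


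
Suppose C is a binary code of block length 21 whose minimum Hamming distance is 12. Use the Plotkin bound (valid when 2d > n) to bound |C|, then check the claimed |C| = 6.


Plotkin bound M ≤ 8; given |C| = 6 ≤ bound (satisfied).

Check applicability: 2d = 24, n = 21.
2d − n = 3 > 0, so Plotkin applies.
Compute d/(2d−n) = 12/3 ≈ 4.0000.
⌊d/(2d−n)⌋ = 4.
Plotkin bound: M ≤ 2·4 = 8.
Given |C| = 6, check: satisfied.
This |C| is below the Plotkin bound.


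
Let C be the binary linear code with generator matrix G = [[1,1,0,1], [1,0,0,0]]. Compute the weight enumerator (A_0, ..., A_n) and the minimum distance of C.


Weight distribution: A_0 = 1, A_1 = 1, A_2 = 1, A_3 = 1. Minimum distance d = 1.

Enumerate all 2^2 = 4 messages m ∈ F_2^2.
For each, compute codeword c = mG in F_2^4, then tally its weight.
  m = 00 → c = 0000, weight = 0.
  m = 10 → c = 1101, weight = 3.
  m = 01 → c = 1000, weight = 1.
  m = 11 → c = 0101, weight = 2.
Tally weights:
  weight 0: 1 codewords.
  weight 1: 1 codewords.
  weight 2: 1 codewords.
  weight 3: 1 codewords.
Minimum distance d = smallest w > 0 with A_w > 0 = 1.
Sanity: Σ A_w = 4 = 2^2 = 4 ✓.


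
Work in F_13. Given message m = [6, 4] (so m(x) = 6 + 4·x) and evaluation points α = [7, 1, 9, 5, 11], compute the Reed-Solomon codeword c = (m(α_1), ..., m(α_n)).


c = [8, 10, 3, 0, 11]

Message polynomial: m(x) = 6 + 4·x (mod 13).
For each evaluation point α_i, compute m(α_i) mod 13:
  α_1 = 7: Horner steps 4 → 8, so m(7) = 8.
  α_2 = 1: Horner steps 4 → 10, so m(1) = 10.
  α_3 = 9: Horner steps 4 → 3, so m(9) = 3.
  α_4 = 5: Horner steps 4 → 0, so m(5) = 0.
  α_5 = 11: Horner steps 4 → 11, so m(11) = 11.
Codeword c = [8, 10, 3, 0, 11] ∈ F_13^5.


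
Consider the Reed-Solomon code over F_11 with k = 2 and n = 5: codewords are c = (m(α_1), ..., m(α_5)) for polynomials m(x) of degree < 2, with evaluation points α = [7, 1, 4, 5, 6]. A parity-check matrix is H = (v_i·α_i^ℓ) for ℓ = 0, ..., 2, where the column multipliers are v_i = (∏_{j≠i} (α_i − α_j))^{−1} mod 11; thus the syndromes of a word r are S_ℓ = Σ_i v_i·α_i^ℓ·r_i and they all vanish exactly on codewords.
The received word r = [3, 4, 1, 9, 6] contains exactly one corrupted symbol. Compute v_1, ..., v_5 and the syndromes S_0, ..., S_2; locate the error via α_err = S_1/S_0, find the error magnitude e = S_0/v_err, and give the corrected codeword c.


S = (2, 2, 2), error at position 2, error magnitude e = 5, c = [3, 10, 1, 9, 6].

Step 1: column multipliers v_i = (∏_{j≠i}(α_i − α_j))^{−1} mod 11.
  i = 1 (α = 7): (7−1)(7−4)(7−5)(7−6) = 6·3·2·1 = 36 ≡ 3, so v_1 = 3^{−1} = 4 (mod 11).
  i = 2 (α = 1): (1−7)(1−4)(1−5)(1−6) = (−6)·(−3)·(−4)·(−5) = 360 ≡ 8, so v_2 = 8^{−1} = 7 (mod 11).
  i = 3 (α = 4): (4−7)(4−1)(4−5)(4−6) = (−3)·3·(−1)·(−2) = −18 ≡ 4, so v_3 = 4^{−1} = 3 (mod 11).
  i = 4 (α = 5): (5−7)(5−1)(5−4)(5−6) = (−2)·4·1·(−1) = 8 ≡ 8, so v_4 = 8^{−1} = 7 (mod 11).
  i = 5 (α = 6): (6−7)(6−1)(6−4)(6−5) = (−1)·5·2·1 = −10 ≡ 1, so v_5 = 1^{−1} = 1 (mod 11).
  v = [4, 7, 3, 7, 1].
Step 2: syndromes of r = [3, 4, 1, 9, 6] (all sums mod 11).
  S_0 = Σ v_i r_i = 4·3 + 7·4 + 3·1 + 7·9 + 1·6 = 112 ≡ 2.
  S_1 = Σ v_i α_i r_i = 4·7·3 + 7·1·4 + 3·4·1 + 7·5·9 + 1·6·6 = 475 ≡ 2.
  α_i^2 mod 11 = [5, 1, 5, 3, 3].
  S_2 = Σ v_i α_i^2 r_i = 4·5·3 + 7·1·4 + 3·5·1 + 7·3·9 + 1·3·6 = 310 ≡ 2.
  S = (2, 2, 2) ≠ 0, so r is not a codeword (an error is present).
Step 3: locate the error. For a single error e at position i, S_ℓ = v_i·e·α_i^ℓ, so α_err = S_1/S_0.
  S_0^{−1} = 2^{−1} = 6 (mod 11), so α_err = 2·6 = 12 ≡ 1 = α_2. Error position i = 2.
  Consistency check: S_2/S_1 = 2·6 = 12 ≡ 1 = α_err ✓ (single-error assumption holds).
Step 4: error magnitude e = S_0/v_2 = S_0·∏_{j≠2}(α_2 − α_j) = 2·8 = 16 ≡ 5 (mod 11).
Step 5: correct position 2: c_2 = r_2 − e = 4 − 5 ≡ 10 (mod 11). Hence c = [3, 10, 1, 9, 6].
  Check: interpolating c through the α_i gives m(x) = 2 + 8·x (degree < 2) with m(α_i) = c_i for every i, so c is indeed a codeword.


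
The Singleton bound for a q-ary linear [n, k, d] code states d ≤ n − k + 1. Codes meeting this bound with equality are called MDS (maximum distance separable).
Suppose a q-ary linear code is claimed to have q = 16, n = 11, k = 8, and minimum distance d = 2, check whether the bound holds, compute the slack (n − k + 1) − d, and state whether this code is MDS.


Singleton RHS = n − k + 1 = 4, slack = 2, bound satisfied, not MDS.

Singleton bound: d ≤ n − k + 1.
Here n = 11, k = 8, so n − k + 1 = 4.
Given d = 2, check d ≤ 4: YES.
Slack = (n − k + 1) − d = 2.
The code is NOT MDS (slack = 2 > 0).
Description: the claimed parameters are [11, 8, 2]_16; such a code would be non-MDS.


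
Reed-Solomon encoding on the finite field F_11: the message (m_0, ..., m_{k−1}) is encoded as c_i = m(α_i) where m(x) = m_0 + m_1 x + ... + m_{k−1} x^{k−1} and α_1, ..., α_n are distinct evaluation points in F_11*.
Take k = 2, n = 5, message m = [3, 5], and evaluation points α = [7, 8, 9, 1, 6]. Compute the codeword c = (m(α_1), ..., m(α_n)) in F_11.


c = [5, 10, 4, 8, 0]

Message polynomial: m(x) = 3 + 5·x (mod 11).
For each evaluation point α_i, compute m(α_i) mod 11:
  α_1 = 7: Horner steps 5 → 5, so m(7) = 5.
  α_2 = 8: Horner steps 5 → 10, so m(8) = 10.
  α_3 = 9: Horner steps 5 → 4, so m(9) = 4.
  α_4 = 1: Horner steps 5 → 8, so m(1) = 8.
  α_5 = 6: Horner steps 5 → 0, so m(6) = 0.
Codeword c = [5, 10, 4, 8, 0] ∈ F_11^5.


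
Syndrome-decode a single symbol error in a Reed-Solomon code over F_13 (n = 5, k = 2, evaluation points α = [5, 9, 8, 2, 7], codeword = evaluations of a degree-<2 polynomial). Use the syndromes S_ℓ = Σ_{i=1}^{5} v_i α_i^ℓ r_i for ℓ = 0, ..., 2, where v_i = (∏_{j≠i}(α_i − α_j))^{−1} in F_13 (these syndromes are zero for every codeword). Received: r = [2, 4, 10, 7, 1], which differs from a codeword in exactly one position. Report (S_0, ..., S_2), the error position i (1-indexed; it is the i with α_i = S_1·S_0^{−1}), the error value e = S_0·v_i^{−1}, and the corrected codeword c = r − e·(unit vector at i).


S = (9, 11, 12), error at position 5, error magnitude e = 11, c = [2, 4, 10, 7, 3].

Step 1: column multipliers v_i = (∏_{j≠i}(α_i − α_j))^{−1} mod 13.
  i = 1 (α = 5): (5−9)(5−8)(5−2)(5−7) = (−4)·(−3)·3·(−2) = −72 ≡ 6, so v_1 = 6^{−1} = 11 (mod 13).
  i = 2 (α = 9): (9−5)(9−8)(9−2)(9−7) = 4·1·7·2 = 56 ≡ 4, so v_2 = 4^{−1} = 10 (mod 13).
  i = 3 (α = 8): (8−5)(8−9)(8−2)(8−7) = 3·(−1)·6·1 = −18 ≡ 8, so v_3 = 8^{−1} = 5 (mod 13).
  i = 4 (α = 2): (2−5)(2−9)(2−8)(2−7) = (−3)·(−7)·(−6)·(−5) = 630 ≡ 6, so v_4 = 6^{−1} = 11 (mod 13).
  i = 5 (α = 7): (7−5)(7−9)(7−8)(7−2) = 2·(−2)·(−1)·5 = 20 ≡ 7, so v_5 = 7^{−1} = 2 (mod 13).
  v = [11, 10, 5, 11, 2].
Step 2: syndromes of r = [2, 4, 10, 7, 1] (all sums mod 13).
  S_0 = Σ v_i r_i = 11·2 + 10·4 + 5·10 + 11·7 + 2·1 = 191 ≡ 9.
  S_1 = Σ v_i α_i r_i = 11·5·2 + 10·9·4 + 5·8·10 + 11·2·7 + 2·7·1 = 1038 ≡ 11.
  α_i^2 mod 13 = [12, 3, 12, 4, 10].
  S_2 = Σ v_i α_i^2 r_i = 11·12·2 + 10·3·4 + 5·12·10 + 11·4·7 + 2·10·1 = 1312 ≡ 12.
  S = (9, 11, 12) ≠ 0, so r is not a codeword (an error is present).
Step 3: locate the error. For a single error e at position i, S_ℓ = v_i·e·α_i^ℓ, so α_err = S_1/S_0.
  S_0^{−1} = 9^{−1} = 3 (mod 13), so α_err = 11·3 = 33 ≡ 7 = α_5. Error position i = 5.
  Consistency check: S_2/S_1 = 12·6 = 72 ≡ 7 = α_err ✓ (single-error assumption holds).
Step 4: error magnitude e = S_0/v_5 = S_0·∏_{j≠5}(α_5 − α_j) = 9·7 = 63 ≡ 11 (mod 13).
Step 5: correct position 5: c_5 = r_5 − e = 1 − 11 ≡ 3 (mod 13). Hence c = [2, 4, 10, 7, 3].
  Check: interpolating c through the α_i gives m(x) = 6 + 7·x (degree < 2) with m(α_i) = c_i for every i, so c is indeed a codeword.
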